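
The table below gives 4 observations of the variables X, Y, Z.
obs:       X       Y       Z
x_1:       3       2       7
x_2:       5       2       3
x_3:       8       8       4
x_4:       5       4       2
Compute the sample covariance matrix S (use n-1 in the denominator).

Step 1 — column means:
  mean(X) = (3 + 5 + 8 + 5) / 4 = 21/4 = 5.25
  mean(Y) = (2 + 2 + 8 + 4) / 4 = 16/4 = 4
  mean(Z) = (7 + 3 + 4 + 2) / 4 = 16/4 = 4

Step 2 — sample covariance S[i,j] = (1/(n-1)) · Σ_k (x_{k,i} - mean_i) · (x_{k,j} - mean_j), with n-1 = 3.
  S[X,X] = ((-2.25)·(-2.25) + (-0.25)·(-0.25) + (2.75)·(2.75) + (-0.25)·(-0.25)) / 3 = 12.75/3 = 4.25
  S[X,Y] = ((-2.25)·(-2) + (-0.25)·(-2) + (2.75)·(4) + (-0.25)·(0)) / 3 = 16/3 = 5.3333
  S[X,Z] = ((-2.25)·(3) + (-0.25)·(-1) + (2.75)·(0) + (-0.25)·(-2)) / 3 = -6/3 = -2
  S[Y,Y] = ((-2)·(-2) + (-2)·(-2) + (4)·(4) + (0)·(0)) / 3 = 24/3 = 8
  S[Y,Z] = ((-2)·(3) + (-2)·(-1) + (4)·(0) + (0)·(-2)) / 3 = -4/3 = -1.3333
  S[Z,Z] = ((3)·(3) + (-1)·(-1) + (0)·(0) + (-2)·(-2)) / 3 = 14/3 = 4.6667

S is symmetric (S[j,i] = S[i,j]). Assembling:

S = [[4.25, 5.3333, -2],
 [5.3333, 8, -1.3333],
 [-2, -1.3333, 4.6667]]


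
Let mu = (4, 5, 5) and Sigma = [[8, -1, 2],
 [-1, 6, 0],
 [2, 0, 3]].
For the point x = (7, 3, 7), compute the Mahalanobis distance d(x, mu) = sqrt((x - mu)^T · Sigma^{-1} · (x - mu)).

Step 1 — centre the observation: (x - mu) = (3, -2, 2).

Step 2 — invert Sigma (cofactor / det for 3×3, or solve directly):
  Sigma^{-1} = [[0.1538, 0.0256, -0.1026],
 [0.0256, 0.1709, -0.0171],
 [-0.1026, -0.0171, 0.4017]].

Step 3 — form the quadratic (x - mu)^T · Sigma^{-1} · (x - mu):
  Sigma^{-1} · (x - mu) = (0.2051, -0.2991, 0.5299).
  (x - mu)^T · [Sigma^{-1} · (x - mu)] = (3)·(0.2051) + (-2)·(-0.2991) + (2)·(0.5299) = 2.2735.

Step 4 — take square root: d = √(2.2735) ≈ 1.5078.

d(x, mu) = √(2.2735) ≈ 1.5078


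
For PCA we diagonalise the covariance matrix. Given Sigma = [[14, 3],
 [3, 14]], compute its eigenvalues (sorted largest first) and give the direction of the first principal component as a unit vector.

Step 1 — characteristic polynomial of 2×2 Sigma:
  det(Sigma - λI) = λ² - trace · λ + det = 0.
  trace = 14 + 14 = 28, det = 14·14 - (3)² = 187.
Step 2 — discriminant:
  Δ = trace² - 4·det = 784 - 748 = 36.
Step 3 — eigenvalues:
  λ = (trace ± √Δ)/2 = (28 ± 6)/2,
  λ_1 = 17,  λ_2 = 11.

Step 4 — unit eigenvector for λ_1: solve (Sigma - λ_1 I)v = 0. First row:
  (14 - 17)·v_x + (3)·v_y = 0, i.e. (-3)·v_x + (3)·v_y = 0,
  so v ∝ (b, λ_1 - a) = (3, 3) = u.
  ||u|| = √((3)² + (3)²) = √(18) ≈ 4.2426,
  v_1 = u/||u|| ≈ (0.7071, 0.7071) (||v_1|| = 1).

λ_1 = 17,  λ_2 = 11;  v_1 ≈ (0.7071, 0.7071)


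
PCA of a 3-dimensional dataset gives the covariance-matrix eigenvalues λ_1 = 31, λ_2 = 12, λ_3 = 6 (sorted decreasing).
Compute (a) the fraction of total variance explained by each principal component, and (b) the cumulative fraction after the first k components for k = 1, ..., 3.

Step 1 — total variance = trace(Sigma) = Σ λ_i = 31 + 12 + 6 = 49.

Step 2 — fraction explained by component i = λ_i / Σ λ:
  PC1: 31/49 = 0.6327
  PC2: 12/49 = 0.2449
  PC3: 6/49 = 0.1224

Step 3 — cumulative fraction after k components = (λ_1 + ... + λ_k) / Σ λ:
  k = 1: 31/49 = 0.6327
  k = 2: (31 + 12)/49 = 43/49 = 0.8776
  k = 3: (31 + 12 + 6)/49 = 49/49 = 1

Summary (fraction, with percent):

explained: PC1 0.6327 (63.27%), PC2 0.2449 (24.49%), PC3 0.1224 (12.24%);  cumulative: 0.6327, 0.8776, 1


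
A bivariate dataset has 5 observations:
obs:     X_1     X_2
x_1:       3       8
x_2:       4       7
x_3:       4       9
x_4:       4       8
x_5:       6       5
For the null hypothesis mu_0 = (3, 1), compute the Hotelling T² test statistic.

Step 1 — sample mean vector:
  mean(X_1) = (3 + 4 + 4 + 4 + 6) / 5 = 21/5 = 4.2
  mean(X_2) = (8 + 7 + 9 + 8 + 5) / 5 = 37/5 = 7.4
  x̄ = (4.2, 7.4),  deviation x̄ - mu_0 = (4.2, 7.4) - (3, 1) = (1.2, 6.4).

Step 2 — sample covariance matrix, S[i,j] = (1/(n-1)) · Σ_k (x_{k,i} - mean_i) · (x_{k,j} - mean_j), divisor n-1 = 4:
  S[X_1,X_1] = ((-1.2)·(-1.2) + (-0.2)·(-0.2) + (-0.2)·(-0.2) + (-0.2)·(-0.2) + (1.8)·(1.8)) / 4 = 4.8/4 = 1.2
  S[X_1,X_2] = ((-1.2)·(0.6) + (-0.2)·(-0.4) + (-0.2)·(1.6) + (-0.2)·(0.6) + (1.8)·(-2.4)) / 4 = -5.4/4 = -1.35
  S[X_2,X_2] = ((0.6)·(0.6) + (-0.4)·(-0.4) + (1.6)·(1.6) + (0.6)·(0.6) + (-2.4)·(-2.4)) / 4 = 9.2/4 = 2.3
  S = [[1.2, -1.35],
 [-1.35, 2.3]].

Step 3 — invert S. det(S) = 1.2·2.3 - (-1.35)² = 0.9375.
  S^{-1} = (1/det) · [[d, -b], [-b, a]] = [[2.4533, 1.44],
 [1.44, 1.28]].

Step 4 — quadratic form (x̄ - mu_0)^T · S^{-1} · (x̄ - mu_0):
  S^{-1} · (x̄ - mu_0) = (12.16, 9.92),
  (x̄ - mu_0)^T · [...] = (1.2)·(12.16) + (6.4)·(9.92) = 78.08.

Step 5 — scale by n: T² = 5 · 78.08 = 390.4.

T² ≈ 390.4


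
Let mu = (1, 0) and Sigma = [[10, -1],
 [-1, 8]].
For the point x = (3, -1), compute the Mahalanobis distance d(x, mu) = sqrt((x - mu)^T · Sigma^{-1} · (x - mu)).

Step 1 — centre the observation: (x - mu) = (2, -1).

Step 2 — invert Sigma. det(Sigma) = 10·8 - (-1)² = 79.
  Sigma^{-1} = (1/det) · [[d, -b], [-b, a]] = [[0.1013, 0.0127],
 [0.0127, 0.1266]].

Step 3 — form the quadratic (x - mu)^T · Sigma^{-1} · (x - mu):
  Sigma^{-1} · (x - mu) = (0.1899, -0.1013).
  (x - mu)^T · [Sigma^{-1} · (x - mu)] = (2)·(0.1899) + (-1)·(-0.1013) = 0.481.

Step 4 — take square root: d = √(0.481) ≈ 0.6936.

d(x, mu) = √(0.481) ≈ 0.6936


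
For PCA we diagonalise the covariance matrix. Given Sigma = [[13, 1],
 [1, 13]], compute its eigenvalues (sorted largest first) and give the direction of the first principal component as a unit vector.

Step 1 — characteristic polynomial of 2×2 Sigma:
  det(Sigma - λI) = λ² - trace · λ + det = 0.
  trace = 13 + 13 = 26, det = 13·13 - (1)² = 168.
Step 2 — discriminant:
  Δ = trace² - 4·det = 676 - 672 = 4.
Step 3 — eigenvalues:
  λ = (trace ± √Δ)/2 = (26 ± 2)/2,
  λ_1 = 14,  λ_2 = 12.

Step 4 — unit eigenvector for λ_1: solve (Sigma - λ_1 I)v = 0. First row:
  (13 - 14)·v_x + (1)·v_y = 0, i.e. (-1)·v_x + (1)·v_y = 0,
  so v ∝ (b, λ_1 - a) = (1, 1) = u.
  ||u|| = √((1)² + (1)²) = √(2) ≈ 1.4142,
  v_1 = u/||u|| ≈ (0.7071, 0.7071) (||v_1|| = 1).

λ_1 = 14,  λ_2 = 12;  v_1 ≈ (0.7071, 0.7071)


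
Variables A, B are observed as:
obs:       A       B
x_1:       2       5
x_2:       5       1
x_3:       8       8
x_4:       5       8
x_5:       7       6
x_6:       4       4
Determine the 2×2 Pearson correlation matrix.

Step 1 — column means:
  mean(A) = (2 + 5 + 8 + 5 + 7 + 4) / 6 = 31/6 = 5.1667
  mean(B) = (5 + 1 + 8 + 8 + 6 + 4) / 6 = 32/6 = 5.3333

Step 2 — sample variances and covariances s[i,j] = (1/(n-1)) · Σ_k (x_{k,i} - mean_i) · (x_{k,j} - mean_j), with n-1 = 5:
  s[A,A] = ((-3.1667)·(-3.1667) + (-0.1667)·(-0.1667) + (2.8333)·(2.8333) + (-0.1667)·(-0.1667) + (1.8333)·(1.8333) + (-1.1667)·(-1.1667)) / 5 = 22.8333/5 = 4.5667
  s[A,B] = ((-3.1667)·(-0.3333) + (-0.1667)·(-4.3333) + (2.8333)·(2.6667) + (-0.1667)·(2.6667) + (1.8333)·(0.6667) + (-1.1667)·(-1.3333)) / 5 = 11.6667/5 = 2.3333
  s[B,B] = ((-0.3333)·(-0.3333) + (-4.3333)·(-4.3333) + (2.6667)·(2.6667) + (2.6667)·(2.6667) + (0.6667)·(0.6667) + (-1.3333)·(-1.3333)) / 5 = 35.3333/5 = 7.0667
  Sample standard deviations s_i = √(s[i,i]):
  s(A) = √(4.5667) = 2.137
  s(B) = √(7.0667) = 2.6583

Step 3 — r_{ij} = s_{ij} / (s_i · s_j):
  r[A,A] = 1 (diagonal).
  r[A,B] = 2.3333 / (2.137 · 2.6583) = 2.3333 / 5.6808 = 0.4107
  r[B,B] = 1 (diagonal).

R is symmetric with unit diagonal. Assembling:

R = [[1, 0.4107],
 [0.4107, 1]]


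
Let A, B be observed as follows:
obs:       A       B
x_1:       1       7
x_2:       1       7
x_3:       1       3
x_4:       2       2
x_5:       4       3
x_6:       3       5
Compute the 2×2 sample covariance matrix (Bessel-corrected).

Step 1 — column means:
  mean(A) = (1 + 1 + 1 + 2 + 4 + 3) / 6 = 12/6 = 2
  mean(B) = (7 + 7 + 3 + 2 + 3 + 5) / 6 = 27/6 = 4.5

Step 2 — sample covariance S[i,j] = (1/(n-1)) · Σ_k (x_{k,i} - mean_i) · (x_{k,j} - mean_j), with n-1 = 5.
  S[A,A] = ((-1)·(-1) + (-1)·(-1) + (-1)·(-1) + (0)·(0) + (2)·(2) + (1)·(1)) / 5 = 8/5 = 1.6
  S[A,B] = ((-1)·(2.5) + (-1)·(2.5) + (-1)·(-1.5) + (0)·(-2.5) + (2)·(-1.5) + (1)·(0.5)) / 5 = -6/5 = -1.2
  S[B,B] = ((2.5)·(2.5) + (2.5)·(2.5) + (-1.5)·(-1.5) + (-2.5)·(-2.5) + (-1.5)·(-1.5) + (0.5)·(0.5)) / 5 = 23.5/5 = 4.7

S is symmetric (S[j,i] = S[i,j]). Assembling:

S = [[1.6, -1.2],
 [-1.2, 4.7]]


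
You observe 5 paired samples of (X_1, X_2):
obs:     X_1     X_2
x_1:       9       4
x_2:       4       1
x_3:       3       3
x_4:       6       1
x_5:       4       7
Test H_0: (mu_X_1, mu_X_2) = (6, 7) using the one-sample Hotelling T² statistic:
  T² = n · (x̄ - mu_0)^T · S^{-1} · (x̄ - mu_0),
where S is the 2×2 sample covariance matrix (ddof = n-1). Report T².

Step 1 — sample mean vector:
  mean(X_1) = (9 + 4 + 3 + 6 + 4) / 5 = 26/5 = 5.2
  mean(X_2) = (4 + 1 + 3 + 1 + 7) / 5 = 16/5 = 3.2
  x̄ = (5.2, 3.2),  deviation x̄ - mu_0 = (5.2, 3.2) - (6, 7) = (-0.8, -3.8).

Step 2 — sample covariance matrix, S[i,j] = (1/(n-1)) · Σ_k (x_{k,i} - mean_i) · (x_{k,j} - mean_j), divisor n-1 = 4:
  S[X_1,X_1] = ((3.8)·(3.8) + (-1.2)·(-1.2) + (-2.2)·(-2.2) + (0.8)·(0.8) + (-1.2)·(-1.2)) / 4 = 22.8/4 = 5.7
  S[X_1,X_2] = ((3.8)·(0.8) + (-1.2)·(-2.2) + (-2.2)·(-0.2) + (0.8)·(-2.2) + (-1.2)·(3.8)) / 4 = -0.2/4 = -0.05
  S[X_2,X_2] = ((0.8)·(0.8) + (-2.2)·(-2.2) + (-0.2)·(-0.2) + (-2.2)·(-2.2) + (3.8)·(3.8)) / 4 = 24.8/4 = 6.2
  S = [[5.7, -0.05],
 [-0.05, 6.2]].

Step 3 — invert S. det(S) = 5.7·6.2 - (-0.05)² = 35.3375.
  S^{-1} = (1/det) · [[d, -b], [-b, a]] = [[0.1755, 0.0014],
 [0.0014, 0.1613]].

Step 4 — quadratic form (x̄ - mu_0)^T · S^{-1} · (x̄ - mu_0):
  S^{-1} · (x̄ - mu_0) = (-0.1457, -0.6141),
  (x̄ - mu_0)^T · [...] = (-0.8)·(-0.1457) + (-3.8)·(-0.6141) = 2.4501.

Step 5 — scale by n: T² = 5 · 2.4501 = 12.2504.

T² ≈ 12.2504


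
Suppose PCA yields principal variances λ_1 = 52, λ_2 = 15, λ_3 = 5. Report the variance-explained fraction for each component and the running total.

Step 1 — total variance = trace(Sigma) = Σ λ_i = 52 + 15 + 5 = 72.

Step 2 — fraction explained by component i = λ_i / Σ λ:
  PC1: 52/72 = 0.7222
  PC2: 15/72 = 0.2083
  PC3: 5/72 = 0.0694

Step 3 — cumulative fraction after k components = (λ_1 + ... + λ_k) / Σ λ:
  k = 1: 52/72 = 0.7222
  k = 2: (52 + 15)/72 = 67/72 = 0.9306
  k = 3: (52 + 15 + 5)/72 = 72/72 = 1

Summary (fraction, with percent):

explained: PC1 0.7222 (72.22%), PC2 0.2083 (20.83%), PC3 0.0694 (6.94%);  cumulative: 0.7222, 0.9306, 1


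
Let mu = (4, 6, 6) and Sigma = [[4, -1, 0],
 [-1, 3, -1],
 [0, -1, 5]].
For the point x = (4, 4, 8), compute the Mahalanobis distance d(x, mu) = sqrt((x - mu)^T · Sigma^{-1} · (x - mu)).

Step 1 — centre the observation: (x - mu) = (0, -2, 2).

Step 2 — invert Sigma (cofactor / det for 3×3, or solve directly):
  Sigma^{-1} = [[0.2745, 0.098, 0.0196],
 [0.098, 0.3922, 0.0784],
 [0.0196, 0.0784, 0.2157]].

Step 3 — form the quadratic (x - mu)^T · Sigma^{-1} · (x - mu):
  Sigma^{-1} · (x - mu) = (-0.1569, -0.6275, 0.2745).
  (x - mu)^T · [Sigma^{-1} · (x - mu)] = (0)·(-0.1569) + (-2)·(-0.6275) + (2)·(0.2745) = 1.8039.

Step 4 — take square root: d = √(1.8039) ≈ 1.3431.

d(x, mu) = √(1.8039) ≈ 1.3431


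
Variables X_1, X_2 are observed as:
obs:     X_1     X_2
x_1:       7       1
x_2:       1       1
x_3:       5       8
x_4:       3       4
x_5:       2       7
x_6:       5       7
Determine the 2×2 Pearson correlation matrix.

Step 1 — column means:
  mean(X_1) = (7 + 1 + 5 + 3 + 2 + 5) / 6 = 23/6 = 3.8333
  mean(X_2) = (1 + 1 + 8 + 4 + 7 + 7) / 6 = 28/6 = 4.6667

Step 2 — sample variances and covariances s[i,j] = (1/(n-1)) · Σ_k (x_{k,i} - mean_i) · (x_{k,j} - mean_j), with n-1 = 5:
  s[X_1,X_1] = ((3.1667)·(3.1667) + (-2.8333)·(-2.8333) + (1.1667)·(1.1667) + (-0.8333)·(-0.8333) + (-1.8333)·(-1.8333) + (1.1667)·(1.1667)) / 5 = 24.8333/5 = 4.9667
  s[X_1,X_2] = ((3.1667)·(-3.6667) + (-2.8333)·(-3.6667) + (1.1667)·(3.3333) + (-0.8333)·(-0.6667) + (-1.8333)·(2.3333) + (1.1667)·(2.3333)) / 5 = 1.6667/5 = 0.3333
  s[X_2,X_2] = ((-3.6667)·(-3.6667) + (-3.6667)·(-3.6667) + (3.3333)·(3.3333) + (-0.6667)·(-0.6667) + (2.3333)·(2.3333) + (2.3333)·(2.3333)) / 5 = 49.3333/5 = 9.8667
  Sample standard deviations s_i = √(s[i,i]):
  s(X_1) = √(4.9667) = 2.2286
  s(X_2) = √(9.8667) = 3.1411

Step 3 — r_{ij} = s_{ij} / (s_i · s_j):
  r[X_1,X_1] = 1 (diagonal).
  r[X_1,X_2] = 0.3333 / (2.2286 · 3.1411) = 0.3333 / 7.0003 = 0.0476
  r[X_2,X_2] = 1 (diagonal).

R is symmetric with unit diagonal. Assembling:

R = [[1, 0.0476],
 [0.0476, 1]]


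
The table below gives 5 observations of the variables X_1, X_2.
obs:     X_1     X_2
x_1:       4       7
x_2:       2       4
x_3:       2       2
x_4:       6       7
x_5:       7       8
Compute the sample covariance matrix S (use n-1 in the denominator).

Step 1 — column means:
  mean(X_1) = (4 + 2 + 2 + 6 + 7) / 5 = 21/5 = 4.2
  mean(X_2) = (7 + 4 + 2 + 7 + 8) / 5 = 28/5 = 5.6

Step 2 — sample covariance S[i,j] = (1/(n-1)) · Σ_k (x_{k,i} - mean_i) · (x_{k,j} - mean_j), with n-1 = 4.
  S[X_1,X_1] = ((-0.2)·(-0.2) + (-2.2)·(-2.2) + (-2.2)·(-2.2) + (1.8)·(1.8) + (2.8)·(2.8)) / 4 = 20.8/4 = 5.2
  S[X_1,X_2] = ((-0.2)·(1.4) + (-2.2)·(-1.6) + (-2.2)·(-3.6) + (1.8)·(1.4) + (2.8)·(2.4)) / 4 = 20.4/4 = 5.1
  S[X_2,X_2] = ((1.4)·(1.4) + (-1.6)·(-1.6) + (-3.6)·(-3.6) + (1.4)·(1.4) + (2.4)·(2.4)) / 4 = 25.2/4 = 6.3

S is symmetric (S[j,i] = S[i,j]). Assembling:

S = [[5.2, 5.1],
 [5.1, 6.3]]


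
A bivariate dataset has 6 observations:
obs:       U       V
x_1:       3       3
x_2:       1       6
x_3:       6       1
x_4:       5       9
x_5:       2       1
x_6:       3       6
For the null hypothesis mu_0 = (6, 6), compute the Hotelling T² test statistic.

Step 1 — sample mean vector:
  mean(U) = (3 + 1 + 6 + 5 + 2 + 3) / 6 = 20/6 = 3.3333
  mean(V) = (3 + 6 + 1 + 9 + 1 + 6) / 6 = 26/6 = 4.3333
  x̄ = (3.3333, 4.3333),  deviation x̄ - mu_0 = (3.3333, 4.3333) - (6, 6) = (-2.6667, -1.6667).

Step 2 — sample covariance matrix, S[i,j] = (1/(n-1)) · Σ_k (x_{k,i} - mean_i) · (x_{k,j} - mean_j), divisor n-1 = 5:
  S[U,U] = ((-0.3333)·(-0.3333) + (-2.3333)·(-2.3333) + (2.6667)·(2.6667) + (1.6667)·(1.6667) + (-1.3333)·(-1.3333) + (-0.3333)·(-0.3333)) / 5 = 17.3333/5 = 3.4667
  S[U,V] = ((-0.3333)·(-1.3333) + (-2.3333)·(1.6667) + (2.6667)·(-3.3333) + (1.6667)·(4.6667) + (-1.3333)·(-3.3333) + (-0.3333)·(1.6667)) / 5 = -0.6667/5 = -0.1333
  S[V,V] = ((-1.3333)·(-1.3333) + (1.6667)·(1.6667) + (-3.3333)·(-3.3333) + (4.6667)·(4.6667) + (-3.3333)·(-3.3333) + (1.6667)·(1.6667)) / 5 = 51.3333/5 = 10.2667
  S = [[3.4667, -0.1333],
 [-0.1333, 10.2667]].

Step 3 — invert S. det(S) = 3.4667·10.2667 - (-0.1333)² = 35.5733.
  S^{-1} = (1/det) · [[d, -b], [-b, a]] = [[0.2886, 0.0037],
 [0.0037, 0.0975]].

Step 4 — quadratic form (x̄ - mu_0)^T · S^{-1} · (x̄ - mu_0):
  S^{-1} · (x̄ - mu_0) = (-0.7759, -0.1724),
  (x̄ - mu_0)^T · [...] = (-2.6667)·(-0.7759) + (-1.6667)·(-0.1724) = 2.3563.

Step 5 — scale by n: T² = 6 · 2.3563 = 14.1379.

T² ≈ 14.1379


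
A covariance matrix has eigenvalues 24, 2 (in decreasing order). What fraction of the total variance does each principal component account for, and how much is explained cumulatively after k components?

Step 1 — total variance = trace(Sigma) = Σ λ_i = 24 + 2 = 26.

Step 2 — fraction explained by component i = λ_i / Σ λ:
  PC1: 24/26 = 0.9231
  PC2: 2/26 = 0.0769

Step 3 — cumulative fraction after k components = (λ_1 + ... + λ_k) / Σ λ:
  k = 1: 24/26 = 0.9231
  k = 2: (24 + 2)/26 = 26/26 = 1

Summary (fraction, with percent):

explained: PC1 0.9231 (92.31%), PC2 0.0769 (7.69%);  cumulative: 0.9231, 1


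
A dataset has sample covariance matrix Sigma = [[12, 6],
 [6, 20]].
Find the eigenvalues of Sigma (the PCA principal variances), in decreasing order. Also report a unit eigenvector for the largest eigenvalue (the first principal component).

Step 1 — characteristic polynomial of 2×2 Sigma:
  det(Sigma - λI) = λ² - trace · λ + det = 0.
  trace = 12 + 20 = 32, det = 12·20 - (6)² = 204.
Step 2 — discriminant:
  Δ = trace² - 4·det = 1024 - 816 = 208.
Step 3 — eigenvalues:
  λ = (trace ± √Δ)/2 = (32 ± 14.4222)/2,
  λ_1 = 23.2111,  λ_2 = 8.7889.

Step 4 — unit eigenvector for λ_1: solve (Sigma - λ_1 I)v = 0. First row:
  (12 - 23.2111)·v_x + (6)·v_y = 0, i.e. (-11.2111)·v_x + (6)·v_y = 0,
  so v ∝ (b, λ_1 - a) = (6, 11.2111) = u.
  ||u|| = √((6)² + (11.2111)²) = √(161.6888) ≈ 12.7157,
  v_1 = u/||u|| ≈ (0.4719, 0.8817) (||v_1|| = 1).

λ_1 = 23.2111,  λ_2 = 8.7889;  v_1 ≈ (0.4719, 0.8817)


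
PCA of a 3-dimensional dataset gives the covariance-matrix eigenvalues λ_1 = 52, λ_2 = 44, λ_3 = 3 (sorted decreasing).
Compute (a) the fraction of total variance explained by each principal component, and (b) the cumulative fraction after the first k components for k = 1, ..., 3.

Step 1 — total variance = trace(Sigma) = Σ λ_i = 52 + 44 + 3 = 99.

Step 2 — fraction explained by component i = λ_i / Σ λ:
  PC1: 52/99 = 0.5253
  PC2: 44/99 = 0.4444
  PC3: 3/99 = 0.0303

Step 3 — cumulative fraction after k components = (λ_1 + ... + λ_k) / Σ λ:
  k = 1: 52/99 = 0.5253
  k = 2: (52 + 44)/99 = 96/99 = 0.9697
  k = 3: (52 + 44 + 3)/99 = 99/99 = 1

Summary (fraction, with percent):

explained: PC1 0.5253 (52.53%), PC2 0.4444 (44.44%), PC3 0.0303 (3.03%);  cumulative: 0.5253, 0.9697, 1


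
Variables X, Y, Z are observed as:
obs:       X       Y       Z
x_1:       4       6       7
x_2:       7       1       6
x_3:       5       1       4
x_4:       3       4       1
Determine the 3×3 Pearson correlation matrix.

Step 1 — column means:
  mean(X) = (4 + 7 + 5 + 3) / 4 = 19/4 = 4.75
  mean(Y) = (6 + 1 + 1 + 4) / 4 = 12/4 = 3
  mean(Z) = (7 + 6 + 4 + 1) / 4 = 18/4 = 4.5

Step 2 — sample variances and covariances s[i,j] = (1/(n-1)) · Σ_k (x_{k,i} - mean_i) · (x_{k,j} - mean_j), with n-1 = 3:
  s[X,X] = ((-0.75)·(-0.75) + (2.25)·(2.25) + (0.25)·(0.25) + (-1.75)·(-1.75)) / 3 = 8.75/3 = 2.9167
  s[X,Y] = ((-0.75)·(3) + (2.25)·(-2) + (0.25)·(-2) + (-1.75)·(1)) / 3 = -9/3 = -3
  s[X,Z] = ((-0.75)·(2.5) + (2.25)·(1.5) + (0.25)·(-0.5) + (-1.75)·(-3.5)) / 3 = 7.5/3 = 2.5
  s[Y,Y] = ((3)·(3) + (-2)·(-2) + (-2)·(-2) + (1)·(1)) / 3 = 18/3 = 6
  s[Y,Z] = ((3)·(2.5) + (-2)·(1.5) + (-2)·(-0.5) + (1)·(-3.5)) / 3 = 2/3 = 0.6667
  s[Z,Z] = ((2.5)·(2.5) + (1.5)·(1.5) + (-0.5)·(-0.5) + (-3.5)·(-3.5)) / 3 = 21/3 = 7
  Sample standard deviations s_i = √(s[i,i]):
  s(X) = √(2.9167) = 1.7078
  s(Y) = √(6) = 2.4495
  s(Z) = √(7) = 2.6458

Step 3 — r_{ij} = s_{ij} / (s_i · s_j):
  r[X,X] = 1 (diagonal).
  r[X,Y] = -3 / (1.7078 · 2.4495) = -3 / 4.1833 = -0.7171
  r[X,Z] = 2.5 / (1.7078 · 2.6458) = 2.5 / 4.5185 = 0.5533
  r[Y,Y] = 1 (diagonal).
  r[Y,Z] = 0.6667 / (2.4495 · 2.6458) = 0.6667 / 6.4807 = 0.1029
  r[Z,Z] = 1 (diagonal).

R is symmetric with unit diagonal. Assembling:

R = [[1, -0.7171, 0.5533],
 [-0.7171, 1, 0.1029],
 [0.5533, 0.1029, 1]]


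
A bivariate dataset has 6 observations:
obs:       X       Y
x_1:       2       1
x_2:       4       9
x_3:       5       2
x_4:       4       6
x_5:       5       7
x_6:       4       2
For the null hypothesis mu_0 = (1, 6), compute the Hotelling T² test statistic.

Step 1 — sample mean vector:
  mean(X) = (2 + 4 + 5 + 4 + 5 + 4) / 6 = 24/6 = 4
  mean(Y) = (1 + 9 + 2 + 6 + 7 + 2) / 6 = 27/6 = 4.5
  x̄ = (4, 4.5),  deviation x̄ - mu_0 = (4, 4.5) - (1, 6) = (3, -1.5).

Step 2 — sample covariance matrix, S[i,j] = (1/(n-1)) · Σ_k (x_{k,i} - mean_i) · (x_{k,j} - mean_j), divisor n-1 = 5:
  S[X,X] = ((-2)·(-2) + (0)·(0) + (1)·(1) + (0)·(0) + (1)·(1) + (0)·(0)) / 5 = 6/5 = 1.2
  S[X,Y] = ((-2)·(-3.5) + (0)·(4.5) + (1)·(-2.5) + (0)·(1.5) + (1)·(2.5) + (0)·(-2.5)) / 5 = 7/5 = 1.4
  S[Y,Y] = ((-3.5)·(-3.5) + (4.5)·(4.5) + (-2.5)·(-2.5) + (1.5)·(1.5) + (2.5)·(2.5) + (-2.5)·(-2.5)) / 5 = 53.5/5 = 10.7
  S = [[1.2, 1.4],
 [1.4, 10.7]].

Step 3 — invert S. det(S) = 1.2·10.7 - (1.4)² = 10.88.
  S^{-1} = (1/det) · [[d, -b], [-b, a]] = [[0.9835, -0.1287],
 [-0.1287, 0.1103]].

Step 4 — quadratic form (x̄ - mu_0)^T · S^{-1} · (x̄ - mu_0):
  S^{-1} · (x̄ - mu_0) = (3.1434, -0.5515),
  (x̄ - mu_0)^T · [...] = (3)·(3.1434) + (-1.5)·(-0.5515) = 10.2574.

Step 5 — scale by n: T² = 6 · 10.2574 = 61.5441.

T² ≈ 61.5441


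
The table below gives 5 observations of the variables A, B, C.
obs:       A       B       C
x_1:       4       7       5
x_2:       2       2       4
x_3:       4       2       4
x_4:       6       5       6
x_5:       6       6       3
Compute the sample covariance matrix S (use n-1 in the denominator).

Step 1 — column means:
  mean(A) = (4 + 2 + 4 + 6 + 6) / 5 = 22/5 = 4.4
  mean(B) = (7 + 2 + 2 + 5 + 6) / 5 = 22/5 = 4.4
  mean(C) = (5 + 4 + 4 + 6 + 3) / 5 = 22/5 = 4.4

Step 2 — sample covariance S[i,j] = (1/(n-1)) · Σ_k (x_{k,i} - mean_i) · (x_{k,j} - mean_j), with n-1 = 4.
  S[A,A] = ((-0.4)·(-0.4) + (-2.4)·(-2.4) + (-0.4)·(-0.4) + (1.6)·(1.6) + (1.6)·(1.6)) / 4 = 11.2/4 = 2.8
  S[A,B] = ((-0.4)·(2.6) + (-2.4)·(-2.4) + (-0.4)·(-2.4) + (1.6)·(0.6) + (1.6)·(1.6)) / 4 = 9.2/4 = 2.3
  S[A,C] = ((-0.4)·(0.6) + (-2.4)·(-0.4) + (-0.4)·(-0.4) + (1.6)·(1.6) + (1.6)·(-1.4)) / 4 = 1.2/4 = 0.3
  S[B,B] = ((2.6)·(2.6) + (-2.4)·(-2.4) + (-2.4)·(-2.4) + (0.6)·(0.6) + (1.6)·(1.6)) / 4 = 21.2/4 = 5.3
  S[B,C] = ((2.6)·(0.6) + (-2.4)·(-0.4) + (-2.4)·(-0.4) + (0.6)·(1.6) + (1.6)·(-1.4)) / 4 = 2.2/4 = 0.55
  S[C,C] = ((0.6)·(0.6) + (-0.4)·(-0.4) + (-0.4)·(-0.4) + (1.6)·(1.6) + (-1.4)·(-1.4)) / 4 = 5.2/4 = 1.3

S is symmetric (S[j,i] = S[i,j]). Assembling:

S = [[2.8, 2.3, 0.3],
 [2.3, 5.3, 0.55],
 [0.3, 0.55, 1.3]]


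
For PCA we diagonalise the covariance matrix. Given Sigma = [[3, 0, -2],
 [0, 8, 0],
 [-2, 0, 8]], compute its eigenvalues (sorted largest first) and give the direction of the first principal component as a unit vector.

Step 1 — characteristic polynomial p(λ) = det(λI - Sigma) = λ³ - tr·λ² + c_1·λ - det, where tr = trace, c_1 = sum of the principal 2×2 minors, det = det(Sigma):
  tr = 3 + 8 + 8 = 19,
  c_1 = (3·8 - (0)²) + (3·8 - (-2)²) + (8·8 - (0)²) = 24 + 20 + 64 = 108,
  det = 3·(8·8 - (0)²) - (0)·((0)·8 - (0)·(-2)) + (-2)·((0)·(0) - 8·(-2)) = 3·(64) - (0)·(0) + (-2)·(16) = 160.
  So p(λ) = λ³ - 19λ² + 108λ - 160.
Step 2 — look for an integer root (rational root theorem: any rational root is an integer divisor of 160). Testing λ = 8:
  p(8) = 512 - 1216 + 864 - 160 = 0  ✓
  Dividing out (λ - 8): p(λ) = (λ - 8)(λ² - 11λ + 20).
Step 3 — remaining eigenvalues from the quadratic λ² - 11λ + 20 = 0:
  Δ = 11² - 4·20 = 121 - 80 = 41,  λ = (11 ± √41)/2 = (11 ± 6.4031)/2 ≈ 8.7016 or 2.2984.
  Sorted: λ_1 = 8.7016,  λ_2 = 8,  λ_3 = 2.2984  (check: sum = 19 = tr ✓).

Step 4 — unit eigenvector for λ_1 ≈ 8.7016: v spans the null space of (Sigma - λ_1 I), whose rows are
  r_1 = (-5.7016, 0, -2),  r_2 = (0, -0.7016, 0),  r_3 = (-2, 0, -0.7016).
  v is orthogonal to every row, so take v ∝ r_1 × r_2 = ((0)·(0) - (-2)·(-0.7016), (-2)·(0) - (-5.7016)·(0), (-5.7016)·(-0.7016) - (0)·(0)) ≈ (-1.4031, 0, 4).
  Rescale (multiply by -1 so the first nonzero entry is positive): u = (1.4031, 0, -4).
  ||u|| = √((1.4031)² + (0)² + (-4)²) = √(17.9688) ≈ 4.239,  v_1 = u/||u|| ≈ (0.331, 0, -0.9436) (||v_1|| = 1).

λ_1 = 8.7016,  λ_2 = 8,  λ_3 = 2.2984;  v_1 ≈ (0.331, 0, -0.9436)


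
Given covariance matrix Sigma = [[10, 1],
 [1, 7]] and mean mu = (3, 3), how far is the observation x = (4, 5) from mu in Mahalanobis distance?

Step 1 — centre the observation: (x - mu) = (1, 2).

Step 2 — invert Sigma. det(Sigma) = 10·7 - (1)² = 69.
  Sigma^{-1} = (1/det) · [[d, -b], [-b, a]] = [[0.1014, -0.0145],
 [-0.0145, 0.1449]].

Step 3 — form the quadratic (x - mu)^T · Sigma^{-1} · (x - mu):
  Sigma^{-1} · (x - mu) = (0.0725, 0.2754).
  (x - mu)^T · [Sigma^{-1} · (x - mu)] = (1)·(0.0725) + (2)·(0.2754) = 0.6232.

Step 4 — take square root: d = √(0.6232) ≈ 0.7894.

d(x, mu) = √(0.6232) ≈ 0.7894


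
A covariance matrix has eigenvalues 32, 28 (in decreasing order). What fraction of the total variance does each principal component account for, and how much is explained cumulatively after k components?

Step 1 — total variance = trace(Sigma) = Σ λ_i = 32 + 28 = 60.

Step 2 — fraction explained by component i = λ_i / Σ λ:
  PC1: 32/60 = 0.5333
  PC2: 28/60 = 0.4667

Step 3 — cumulative fraction after k components = (λ_1 + ... + λ_k) / Σ λ:
  k = 1: 32/60 = 0.5333
  k = 2: (32 + 28)/60 = 60/60 = 1

Summary (fraction, with percent):

explained: PC1 0.5333 (53.33%), PC2 0.4667 (46.67%);  cumulative: 0.5333, 1


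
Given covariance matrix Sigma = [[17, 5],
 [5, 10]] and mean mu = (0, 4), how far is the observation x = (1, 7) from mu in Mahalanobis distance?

Step 1 — centre the observation: (x - mu) = (1, 3).

Step 2 — invert Sigma. det(Sigma) = 17·10 - (5)² = 145.
  Sigma^{-1} = (1/det) · [[d, -b], [-b, a]] = [[0.069, -0.0345],
 [-0.0345, 0.1172]].

Step 3 — form the quadratic (x - mu)^T · Sigma^{-1} · (x - mu):
  Sigma^{-1} · (x - mu) = (-0.0345, 0.3172).
  (x - mu)^T · [Sigma^{-1} · (x - mu)] = (1)·(-0.0345) + (3)·(0.3172) = 0.9172.

Step 4 — take square root: d = √(0.9172) ≈ 0.9577.

d(x, mu) = √(0.9172) ≈ 0.9577


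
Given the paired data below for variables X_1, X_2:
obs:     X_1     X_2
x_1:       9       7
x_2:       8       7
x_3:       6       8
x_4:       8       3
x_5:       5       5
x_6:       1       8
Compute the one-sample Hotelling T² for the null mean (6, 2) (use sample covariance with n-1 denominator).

Step 1 — sample mean vector:
  mean(X_1) = (9 + 8 + 6 + 8 + 5 + 1) / 6 = 37/6 = 6.1667
  mean(X_2) = (7 + 7 + 8 + 3 + 5 + 8) / 6 = 38/6 = 6.3333
  x̄ = (6.1667, 6.3333),  deviation x̄ - mu_0 = (6.1667, 6.3333) - (6, 2) = (0.1667, 4.3333).

Step 2 — sample covariance matrix, S[i,j] = (1/(n-1)) · Σ_k (x_{k,i} - mean_i) · (x_{k,j} - mean_j), divisor n-1 = 5:
  S[X_1,X_1] = ((2.8333)·(2.8333) + (1.8333)·(1.8333) + (-0.1667)·(-0.1667) + (1.8333)·(1.8333) + (-1.1667)·(-1.1667) + (-5.1667)·(-5.1667)) / 5 = 42.8333/5 = 8.5667
  S[X_1,X_2] = ((2.8333)·(0.6667) + (1.8333)·(0.6667) + (-0.1667)·(1.6667) + (1.8333)·(-3.3333) + (-1.1667)·(-1.3333) + (-5.1667)·(1.6667)) / 5 = -10.3333/5 = -2.0667
  S[X_2,X_2] = ((0.6667)·(0.6667) + (0.6667)·(0.6667) + (1.6667)·(1.6667) + (-3.3333)·(-3.3333) + (-1.3333)·(-1.3333) + (1.6667)·(1.6667)) / 5 = 19.3333/5 = 3.8667
  S = [[8.5667, -2.0667],
 [-2.0667, 3.8667]].

Step 3 — invert S. det(S) = 8.5667·3.8667 - (-2.0667)² = 28.8533.
  S^{-1} = (1/det) · [[d, -b], [-b, a]] = [[0.134, 0.0716],
 [0.0716, 0.2969]].

Step 4 — quadratic form (x̄ - mu_0)^T · S^{-1} · (x̄ - mu_0):
  S^{-1} · (x̄ - mu_0) = (0.3327, 1.2985),
  (x̄ - mu_0)^T · [...] = (0.1667)·(0.3327) + (4.3333)·(1.2985) = 5.6824.

Step 5 — scale by n: T² = 6 · 5.6824 = 34.0943.

T² ≈ 34.0943


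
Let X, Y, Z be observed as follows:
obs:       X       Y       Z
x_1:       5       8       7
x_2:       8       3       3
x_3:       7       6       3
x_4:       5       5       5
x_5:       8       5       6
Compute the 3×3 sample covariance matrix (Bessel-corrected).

Step 1 — column means:
  mean(X) = (5 + 8 + 7 + 5 + 8) / 5 = 33/5 = 6.6
  mean(Y) = (8 + 3 + 6 + 5 + 5) / 5 = 27/5 = 5.4
  mean(Z) = (7 + 3 + 3 + 5 + 6) / 5 = 24/5 = 4.8

Step 2 — sample covariance S[i,j] = (1/(n-1)) · Σ_k (x_{k,i} - mean_i) · (x_{k,j} - mean_j), with n-1 = 4.
  S[X,X] = ((-1.6)·(-1.6) + (1.4)·(1.4) + (0.4)·(0.4) + (-1.6)·(-1.6) + (1.4)·(1.4)) / 4 = 9.2/4 = 2.3
  S[X,Y] = ((-1.6)·(2.6) + (1.4)·(-2.4) + (0.4)·(0.6) + (-1.6)·(-0.4) + (1.4)·(-0.4)) / 4 = -7.2/4 = -1.8
  S[X,Z] = ((-1.6)·(2.2) + (1.4)·(-1.8) + (0.4)·(-1.8) + (-1.6)·(0.2) + (1.4)·(1.2)) / 4 = -5.4/4 = -1.35
  S[Y,Y] = ((2.6)·(2.6) + (-2.4)·(-2.4) + (0.6)·(0.6) + (-0.4)·(-0.4) + (-0.4)·(-0.4)) / 4 = 13.2/4 = 3.3
  S[Y,Z] = ((2.6)·(2.2) + (-2.4)·(-1.8) + (0.6)·(-1.8) + (-0.4)·(0.2) + (-0.4)·(1.2)) / 4 = 8.4/4 = 2.1
  S[Z,Z] = ((2.2)·(2.2) + (-1.8)·(-1.8) + (-1.8)·(-1.8) + (0.2)·(0.2) + (1.2)·(1.2)) / 4 = 12.8/4 = 3.2

S is symmetric (S[j,i] = S[i,j]). Assembling:

S = [[2.3, -1.8, -1.35],
 [-1.8, 3.3, 2.1],
 [-1.35, 2.1, 3.2]]


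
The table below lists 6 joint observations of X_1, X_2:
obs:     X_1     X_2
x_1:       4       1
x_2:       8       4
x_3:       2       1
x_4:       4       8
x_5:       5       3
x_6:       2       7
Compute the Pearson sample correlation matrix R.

Step 1 — column means:
  mean(X_1) = (4 + 8 + 2 + 4 + 5 + 2) / 6 = 25/6 = 4.1667
  mean(X_2) = (1 + 4 + 1 + 8 + 3 + 7) / 6 = 24/6 = 4

Step 2 — sample variances and covariances s[i,j] = (1/(n-1)) · Σ_k (x_{k,i} - mean_i) · (x_{k,j} - mean_j), with n-1 = 5:
  s[X_1,X_1] = ((-0.1667)·(-0.1667) + (3.8333)·(3.8333) + (-2.1667)·(-2.1667) + (-0.1667)·(-0.1667) + (0.8333)·(0.8333) + (-2.1667)·(-2.1667)) / 5 = 24.8333/5 = 4.9667
  s[X_1,X_2] = ((-0.1667)·(-3) + (3.8333)·(0) + (-2.1667)·(-3) + (-0.1667)·(4) + (0.8333)·(-1) + (-2.1667)·(3)) / 5 = -1/5 = -0.2
  s[X_2,X_2] = ((-3)·(-3) + (0)·(0) + (-3)·(-3) + (4)·(4) + (-1)·(-1) + (3)·(3)) / 5 = 44/5 = 8.8
  Sample standard deviations s_i = √(s[i,i]):
  s(X_1) = √(4.9667) = 2.2286
  s(X_2) = √(8.8) = 2.9665

Step 3 — r_{ij} = s_{ij} / (s_i · s_j):
  r[X_1,X_1] = 1 (diagonal).
  r[X_1,X_2] = -0.2 / (2.2286 · 2.9665) = -0.2 / 6.6111 = -0.0303
  r[X_2,X_2] = 1 (diagonal).

R is symmetric with unit diagonal. Assembling:

R = [[1, -0.0303],
 [-0.0303, 1]]


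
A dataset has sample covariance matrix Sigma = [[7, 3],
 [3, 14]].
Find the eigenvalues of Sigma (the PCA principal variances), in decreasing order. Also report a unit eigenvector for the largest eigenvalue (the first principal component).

Step 1 — characteristic polynomial of 2×2 Sigma:
  det(Sigma - λI) = λ² - trace · λ + det = 0.
  trace = 7 + 14 = 21, det = 7·14 - (3)² = 89.
Step 2 — discriminant:
  Δ = trace² - 4·det = 441 - 356 = 85.
Step 3 — eigenvalues:
  λ = (trace ± √Δ)/2 = (21 ± 9.2195)/2,
  λ_1 = 15.1098,  λ_2 = 5.8902.

Step 4 — unit eigenvector for λ_1: solve (Sigma - λ_1 I)v = 0. First row:
  (7 - 15.1098)·v_x + (3)·v_y = 0, i.e. (-8.1098)·v_x + (3)·v_y = 0,
  so v ∝ (b, λ_1 - a) = (3, 8.1098) = u.
  ||u|| = √((3)² + (8.1098)²) = √(74.7684) ≈ 8.6469,
  v_1 = u/||u|| ≈ (0.3469, 0.9379) (||v_1|| = 1).

λ_1 = 15.1098,  λ_2 = 5.8902;  v_1 ≈ (0.3469, 0.9379)


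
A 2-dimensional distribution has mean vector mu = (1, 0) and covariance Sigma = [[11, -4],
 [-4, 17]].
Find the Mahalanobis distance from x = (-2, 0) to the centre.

Step 1 — centre the observation: (x - mu) = (-3, 0).

Step 2 — invert Sigma. det(Sigma) = 11·17 - (-4)² = 171.
  Sigma^{-1} = (1/det) · [[d, -b], [-b, a]] = [[0.0994, 0.0234],
 [0.0234, 0.0643]].

Step 3 — form the quadratic (x - mu)^T · Sigma^{-1} · (x - mu):
  Sigma^{-1} · (x - mu) = (-0.2982, -0.0702).
  (x - mu)^T · [Sigma^{-1} · (x - mu)] = (-3)·(-0.2982) + (0)·(-0.0702) = 0.8947.

Step 4 — take square root: d = √(0.8947) ≈ 0.9459.

d(x, mu) = √(0.8947) ≈ 0.9459


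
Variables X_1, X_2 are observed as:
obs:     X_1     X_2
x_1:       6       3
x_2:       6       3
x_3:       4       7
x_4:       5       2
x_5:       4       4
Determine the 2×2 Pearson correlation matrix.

Step 1 — column means:
  mean(X_1) = (6 + 6 + 4 + 5 + 4) / 5 = 25/5 = 5
  mean(X_2) = (3 + 3 + 7 + 2 + 4) / 5 = 19/5 = 3.8

Step 2 — sample variances and covariances s[i,j] = (1/(n-1)) · Σ_k (x_{k,i} - mean_i) · (x_{k,j} - mean_j), with n-1 = 4:
  s[X_1,X_1] = ((1)·(1) + (1)·(1) + (-1)·(-1) + (0)·(0) + (-1)·(-1)) / 4 = 4/4 = 1
  s[X_1,X_2] = ((1)·(-0.8) + (1)·(-0.8) + (-1)·(3.2) + (0)·(-1.8) + (-1)·(0.2)) / 4 = -5/4 = -1.25
  s[X_2,X_2] = ((-0.8)·(-0.8) + (-0.8)·(-0.8) + (3.2)·(3.2) + (-1.8)·(-1.8) + (0.2)·(0.2)) / 4 = 14.8/4 = 3.7
  Sample standard deviations s_i = √(s[i,i]):
  s(X_1) = √(1) = 1
  s(X_2) = √(3.7) = 1.9235

Step 3 — r_{ij} = s_{ij} / (s_i · s_j):
  r[X_1,X_1] = 1 (diagonal).
  r[X_1,X_2] = -1.25 / (1 · 1.9235) = -1.25 / 1.9235 = -0.6498
  r[X_2,X_2] = 1 (diagonal).

R is symmetric with unit diagonal. Assembling:

R = [[1, -0.6498],
 [-0.6498, 1]]


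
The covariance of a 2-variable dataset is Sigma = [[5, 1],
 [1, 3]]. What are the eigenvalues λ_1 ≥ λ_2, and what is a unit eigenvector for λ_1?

Step 1 — characteristic polynomial of 2×2 Sigma:
  det(Sigma - λI) = λ² - trace · λ + det = 0.
  trace = 5 + 3 = 8, det = 5·3 - (1)² = 14.
Step 2 — discriminant:
  Δ = trace² - 4·det = 64 - 56 = 8.
Step 3 — eigenvalues:
  λ = (trace ± √Δ)/2 = (8 ± 2.8284)/2,
  λ_1 = 5.4142,  λ_2 = 2.5858.

Step 4 — unit eigenvector for λ_1: solve (Sigma - λ_1 I)v = 0. First row:
  (5 - 5.4142)·v_x + (1)·v_y = 0, i.e. (-0.4142)·v_x + (1)·v_y = 0,
  so v ∝ (b, λ_1 - a) = (1, 0.4142) = u.
  ||u|| = √((1)² + (0.4142)²) = √(1.1716) ≈ 1.0824,
  v_1 = u/||u|| ≈ (0.9239, 0.3827) (||v_1|| = 1).

λ_1 = 5.4142,  λ_2 = 2.5858;  v_1 ≈ (0.9239, 0.3827)


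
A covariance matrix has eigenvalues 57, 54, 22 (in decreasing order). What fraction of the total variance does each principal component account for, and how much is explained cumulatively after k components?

Step 1 — total variance = trace(Sigma) = Σ λ_i = 57 + 54 + 22 = 133.

Step 2 — fraction explained by component i = λ_i / Σ λ:
  PC1: 57/133 = 0.4286
  PC2: 54/133 = 0.406
  PC3: 22/133 = 0.1654

Step 3 — cumulative fraction after k components = (λ_1 + ... + λ_k) / Σ λ:
  k = 1: 57/133 = 0.4286
  k = 2: (57 + 54)/133 = 111/133 = 0.8346
  k = 3: (57 + 54 + 22)/133 = 133/133 = 1

Summary (fraction, with percent):

explained: PC1 0.4286 (42.86%), PC2 0.406 (40.6%), PC3 0.1654 (16.54%);  cumulative: 0.4286, 0.8346, 1


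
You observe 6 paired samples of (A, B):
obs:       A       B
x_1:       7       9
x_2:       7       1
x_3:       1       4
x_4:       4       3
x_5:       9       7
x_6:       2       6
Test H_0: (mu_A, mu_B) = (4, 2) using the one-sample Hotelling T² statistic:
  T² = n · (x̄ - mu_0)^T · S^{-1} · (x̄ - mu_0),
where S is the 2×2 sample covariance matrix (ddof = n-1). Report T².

Step 1 — sample mean vector:
  mean(A) = (7 + 7 + 1 + 4 + 9 + 2) / 6 = 30/6 = 5
  mean(B) = (9 + 1 + 4 + 3 + 7 + 6) / 6 = 30/6 = 5
  x̄ = (5, 5),  deviation x̄ - mu_0 = (5, 5) - (4, 2) = (1, 3).

Step 2 — sample covariance matrix, S[i,j] = (1/(n-1)) · Σ_k (x_{k,i} - mean_i) · (x_{k,j} - mean_j), divisor n-1 = 5:
  S[A,A] = ((2)·(2) + (2)·(2) + (-4)·(-4) + (-1)·(-1) + (4)·(4) + (-3)·(-3)) / 5 = 50/5 = 10
  S[A,B] = ((2)·(4) + (2)·(-4) + (-4)·(-1) + (-1)·(-2) + (4)·(2) + (-3)·(1)) / 5 = 11/5 = 2.2
  S[B,B] = ((4)·(4) + (-4)·(-4) + (-1)·(-1) + (-2)·(-2) + (2)·(2) + (1)·(1)) / 5 = 42/5 = 8.4
  S = [[10, 2.2],
 [2.2, 8.4]].

Step 3 — invert S. det(S) = 10·8.4 - (2.2)² = 79.16.
  S^{-1} = (1/det) · [[d, -b], [-b, a]] = [[0.1061, -0.0278],
 [-0.0278, 0.1263]].

Step 4 — quadratic form (x̄ - mu_0)^T · S^{-1} · (x̄ - mu_0):
  S^{-1} · (x̄ - mu_0) = (0.0227, 0.3512),
  (x̄ - mu_0)^T · [...] = (1)·(0.0227) + (3)·(0.3512) = 1.0763.

Step 5 — scale by n: T² = 6 · 1.0763 = 6.4578.

T² ≈ 6.4578


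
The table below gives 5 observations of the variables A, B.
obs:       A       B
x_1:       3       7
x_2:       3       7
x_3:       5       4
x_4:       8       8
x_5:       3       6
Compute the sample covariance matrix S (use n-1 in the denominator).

Step 1 — column means:
  mean(A) = (3 + 3 + 5 + 8 + 3) / 5 = 22/5 = 4.4
  mean(B) = (7 + 7 + 4 + 8 + 6) / 5 = 32/5 = 6.4

Step 2 — sample covariance S[i,j] = (1/(n-1)) · Σ_k (x_{k,i} - mean_i) · (x_{k,j} - mean_j), with n-1 = 4.
  S[A,A] = ((-1.4)·(-1.4) + (-1.4)·(-1.4) + (0.6)·(0.6) + (3.6)·(3.6) + (-1.4)·(-1.4)) / 4 = 19.2/4 = 4.8
  S[A,B] = ((-1.4)·(0.6) + (-1.4)·(0.6) + (0.6)·(-2.4) + (3.6)·(1.6) + (-1.4)·(-0.4)) / 4 = 3.2/4 = 0.8
  S[B,B] = ((0.6)·(0.6) + (0.6)·(0.6) + (-2.4)·(-2.4) + (1.6)·(1.6) + (-0.4)·(-0.4)) / 4 = 9.2/4 = 2.3

S is symmetric (S[j,i] = S[i,j]). Assembling:

S = [[4.8, 0.8],
 [0.8, 2.3]]


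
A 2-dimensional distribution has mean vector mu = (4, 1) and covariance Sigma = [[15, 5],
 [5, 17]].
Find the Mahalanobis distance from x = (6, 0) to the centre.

Step 1 — centre the observation: (x - mu) = (2, -1).

Step 2 — invert Sigma. det(Sigma) = 15·17 - (5)² = 230.
  Sigma^{-1} = (1/det) · [[d, -b], [-b, a]] = [[0.0739, -0.0217],
 [-0.0217, 0.0652]].

Step 3 — form the quadratic (x - mu)^T · Sigma^{-1} · (x - mu):
  Sigma^{-1} · (x - mu) = (0.1696, -0.1087).
  (x - mu)^T · [Sigma^{-1} · (x - mu)] = (2)·(0.1696) + (-1)·(-0.1087) = 0.4478.

Step 4 — take square root: d = √(0.4478) ≈ 0.6692.

d(x, mu) = √(0.4478) ≈ 0.6692


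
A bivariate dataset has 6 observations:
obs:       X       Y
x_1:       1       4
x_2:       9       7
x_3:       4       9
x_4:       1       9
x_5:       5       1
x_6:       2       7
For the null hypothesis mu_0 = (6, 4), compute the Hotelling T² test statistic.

Step 1 — sample mean vector:
  mean(X) = (1 + 9 + 4 + 1 + 5 + 2) / 6 = 22/6 = 3.6667
  mean(Y) = (4 + 7 + 9 + 9 + 1 + 7) / 6 = 37/6 = 6.1667
  x̄ = (3.6667, 6.1667),  deviation x̄ - mu_0 = (3.6667, 6.1667) - (6, 4) = (-2.3333, 2.1667).

Step 2 — sample covariance matrix, S[i,j] = (1/(n-1)) · Σ_k (x_{k,i} - mean_i) · (x_{k,j} - mean_j), divisor n-1 = 5:
  S[X,X] = ((-2.6667)·(-2.6667) + (5.3333)·(5.3333) + (0.3333)·(0.3333) + (-2.6667)·(-2.6667) + (1.3333)·(1.3333) + (-1.6667)·(-1.6667)) / 5 = 47.3333/5 = 9.4667
  S[X,Y] = ((-2.6667)·(-2.1667) + (5.3333)·(0.8333) + (0.3333)·(2.8333) + (-2.6667)·(2.8333) + (1.3333)·(-5.1667) + (-1.6667)·(0.8333)) / 5 = -4.6667/5 = -0.9333
  S[Y,Y] = ((-2.1667)·(-2.1667) + (0.8333)·(0.8333) + (2.8333)·(2.8333) + (2.8333)·(2.8333) + (-5.1667)·(-5.1667) + (0.8333)·(0.8333)) / 5 = 48.8333/5 = 9.7667
  S = [[9.4667, -0.9333],
 [-0.9333, 9.7667]].

Step 3 — invert S. det(S) = 9.4667·9.7667 - (-0.9333)² = 91.5867.
  S^{-1} = (1/det) · [[d, -b], [-b, a]] = [[0.1066, 0.0102],
 [0.0102, 0.1034]].

Step 4 — quadratic form (x̄ - mu_0)^T · S^{-1} · (x̄ - mu_0):
  S^{-1} · (x̄ - mu_0) = (-0.2267, 0.2002),
  (x̄ - mu_0)^T · [...] = (-2.3333)·(-0.2267) + (2.1667)·(0.2002) = 0.9628.

Step 5 — scale by n: T² = 6 · 0.9628 = 5.7767.

T² ≈ 5.7767


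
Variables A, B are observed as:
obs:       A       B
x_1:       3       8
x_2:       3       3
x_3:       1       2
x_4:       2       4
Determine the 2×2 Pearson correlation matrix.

Step 1 — column means:
  mean(A) = (3 + 3 + 1 + 2) / 4 = 9/4 = 2.25
  mean(B) = (8 + 3 + 2 + 4) / 4 = 17/4 = 4.25

Step 2 — sample variances and covariances s[i,j] = (1/(n-1)) · Σ_k (x_{k,i} - mean_i) · (x_{k,j} - mean_j), with n-1 = 3:
  s[A,A] = ((0.75)·(0.75) + (0.75)·(0.75) + (-1.25)·(-1.25) + (-0.25)·(-0.25)) / 3 = 2.75/3 = 0.9167
  s[A,B] = ((0.75)·(3.75) + (0.75)·(-1.25) + (-1.25)·(-2.25) + (-0.25)·(-0.25)) / 3 = 4.75/3 = 1.5833
  s[B,B] = ((3.75)·(3.75) + (-1.25)·(-1.25) + (-2.25)·(-2.25) + (-0.25)·(-0.25)) / 3 = 20.75/3 = 6.9167
  Sample standard deviations s_i = √(s[i,i]):
  s(A) = √(0.9167) = 0.9574
  s(B) = √(6.9167) = 2.63

Step 3 — r_{ij} = s_{ij} / (s_i · s_j):
  r[A,A] = 1 (diagonal).
  r[A,B] = 1.5833 / (0.9574 · 2.63) = 1.5833 / 2.518 = 0.6288
  r[B,B] = 1 (diagonal).

R is symmetric with unit diagonal. Assembling:

R = [[1, 0.6288],
 [0.6288, 1]]


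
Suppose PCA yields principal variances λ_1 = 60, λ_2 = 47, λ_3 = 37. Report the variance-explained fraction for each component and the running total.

Step 1 — total variance = trace(Sigma) = Σ λ_i = 60 + 47 + 37 = 144.

Step 2 — fraction explained by component i = λ_i / Σ λ:
  PC1: 60/144 = 0.4167
  PC2: 47/144 = 0.3264
  PC3: 37/144 = 0.2569

Step 3 — cumulative fraction after k components = (λ_1 + ... + λ_k) / Σ λ:
  k = 1: 60/144 = 0.4167
  k = 2: (60 + 47)/144 = 107/144 = 0.7431
  k = 3: (60 + 47 + 37)/144 = 144/144 = 1

Summary (fraction, with percent):

explained: PC1 0.4167 (41.67%), PC2 0.3264 (32.64%), PC3 0.2569 (25.69%);  cumulative: 0.4167, 0.7431, 1
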